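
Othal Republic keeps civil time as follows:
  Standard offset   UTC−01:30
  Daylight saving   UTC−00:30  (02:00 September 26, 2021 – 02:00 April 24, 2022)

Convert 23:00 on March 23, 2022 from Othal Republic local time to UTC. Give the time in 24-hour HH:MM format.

23:30

March 23, 2022 lies within the daylight-saving period (26 September 2021 – 24 April 2022), so Othal Republic is on daylight time, UTC−00:30.
23:00 local + 0h30m = 23:30 UTC.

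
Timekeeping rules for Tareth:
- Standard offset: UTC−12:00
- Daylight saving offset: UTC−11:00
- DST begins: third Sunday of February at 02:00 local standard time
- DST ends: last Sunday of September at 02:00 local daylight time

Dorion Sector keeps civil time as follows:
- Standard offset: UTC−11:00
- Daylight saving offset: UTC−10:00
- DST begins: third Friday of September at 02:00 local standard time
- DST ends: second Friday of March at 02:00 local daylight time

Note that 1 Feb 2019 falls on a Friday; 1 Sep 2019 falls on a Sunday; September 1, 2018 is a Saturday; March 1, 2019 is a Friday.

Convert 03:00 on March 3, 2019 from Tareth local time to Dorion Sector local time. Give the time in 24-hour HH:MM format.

1 February 2019 is a Friday, so the first Sunday is February 3 and the third is February 17.
1 September 2019 is a Sunday, so Sundays fall on 1, 8, 15, 22, 29; the last is September 29.
Daylight saving runs 17 February – 29 September; March 3, 2019 is inside that window, so Tareth is at UTC−11:00.
03:00 Tareth + 11h = 14:00 UTC.
1 September 2018 is a Saturday, so the first Friday is September 7 and the third is September 21.
1 March 2019 is a Friday, so the first Friday is March 1 and the second is March 8.
At the standard offset (UTC−11:00), 14:00 UTC − 11h = 03:00 Dorion Sector standard time.
The standard-time date in Dorion Sector, March 3, 2019, falls between 21 September 2018 and 8 March 2019, so daylight saving is in effect and Dorion Sector is at UTC−10:00.
14:00 UTC − 10h = 04:00 Dorion Sector.

04:00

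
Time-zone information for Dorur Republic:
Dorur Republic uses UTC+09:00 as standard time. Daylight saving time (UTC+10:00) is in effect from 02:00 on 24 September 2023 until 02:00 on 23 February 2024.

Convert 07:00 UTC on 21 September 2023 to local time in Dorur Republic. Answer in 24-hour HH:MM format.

16:00

At the standard offset (UTC+09:00), 07:00 UTC + 9h = 16:00 Dorur Republic standard time.
Daylight saving runs 24 September 2023 – 23 February 2024; the standard-time date in Dorur Republic, 21 September 2023, is outside that window, so Dorur Republic is on standard time at UTC+09:00.
07:00 UTC + 9h = 16:00 local.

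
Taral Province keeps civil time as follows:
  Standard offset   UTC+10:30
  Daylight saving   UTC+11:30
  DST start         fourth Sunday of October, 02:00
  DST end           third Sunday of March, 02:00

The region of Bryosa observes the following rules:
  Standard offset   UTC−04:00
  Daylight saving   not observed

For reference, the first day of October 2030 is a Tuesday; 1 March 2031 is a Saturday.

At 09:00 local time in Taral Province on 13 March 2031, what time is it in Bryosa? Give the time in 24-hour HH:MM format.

1 October 2030 is a Tuesday, so the first Sunday is October 6 and the fourth is October 27.
1 March 2031 is a Saturday, so the first Sunday is March 2 and the third is March 16.
Daylight saving runs 27 October 2030 – 16 March 2031; 13 March 2031 is inside that window, so Taral Province is at UTC+11:30.
09:00 Taral Province − 11h30m = 21:30 UTC (rolling into the previous day, 12 March 2031).
Bryosa has no daylight saving, so its offset is UTC−04:00 year-round.
21:30 UTC − 4h = 17:30 Bryosa.

17:30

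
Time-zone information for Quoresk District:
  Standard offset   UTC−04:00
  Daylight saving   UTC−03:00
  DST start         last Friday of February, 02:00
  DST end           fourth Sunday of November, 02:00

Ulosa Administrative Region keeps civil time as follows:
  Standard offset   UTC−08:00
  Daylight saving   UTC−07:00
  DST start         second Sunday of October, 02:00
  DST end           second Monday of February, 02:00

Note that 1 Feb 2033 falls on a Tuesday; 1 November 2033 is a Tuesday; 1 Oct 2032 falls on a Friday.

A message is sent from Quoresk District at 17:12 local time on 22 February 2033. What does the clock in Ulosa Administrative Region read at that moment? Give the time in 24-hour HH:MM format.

13:12

1 February 2033 is a Tuesday, so Fridays fall on 4, 11, 18, 25; the last is February 25.
1 November 2033 is a Tuesday, so the first Sunday is November 6 and the fourth is November 27.
22 February 2033 is outside the daylight-saving period (25 February – 27 November), so Quoresk District is on standard time, UTC−04:00.
17:12 Quoresk District + 4h = 21:12 UTC.
1 October 2032 is a Friday, so the first Sunday is October 3 and the second is October 10.
1 February 2033 is a Tuesday, so the first Monday is February 7 and the second is February 14.
At the standard offset (UTC−08:00), 21:12 UTC − 8h = 13:12 Ulosa Administrative Region standard time.
Daylight saving runs 10 October 2032 – 14 February 2033; the standard-time date in Ulosa Administrative Region, 22 February 2033, is outside that window, so Ulosa Administrative Region is on standard time at UTC−08:00.
21:12 UTC − 8h = 13:12 Ulosa Administrative Region.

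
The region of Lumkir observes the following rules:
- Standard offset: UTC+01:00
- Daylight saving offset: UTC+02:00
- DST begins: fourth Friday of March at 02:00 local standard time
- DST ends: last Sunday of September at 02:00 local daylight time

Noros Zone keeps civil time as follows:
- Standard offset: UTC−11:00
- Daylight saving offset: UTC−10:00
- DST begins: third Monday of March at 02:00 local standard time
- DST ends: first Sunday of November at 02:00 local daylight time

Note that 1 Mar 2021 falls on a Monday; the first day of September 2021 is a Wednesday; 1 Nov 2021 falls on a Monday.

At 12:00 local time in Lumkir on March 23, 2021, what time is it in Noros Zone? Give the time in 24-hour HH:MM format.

01:00

1 March 2021 is a Monday, so the first Friday is March 5 and the fourth is March 26.
1 September 2021 is a Wednesday, so Sundays fall on 5, 12, 19, 26; the last is September 26.
March 23, 2021 is outside the daylight-saving period (26 March – 26 September), so Lumkir is on standard time, UTC+01:00.
12:00 Lumkir − 1h = 11:00 UTC.
1 March 2021 is a Monday, so the first Monday is March 1 and the third is March 15.
1 November 2021 is a Monday, so the first Sunday is November 7.
At the standard offset (UTC−11:00), 11:00 UTC − 11h = 00:00 Noros Zone standard time.
Daylight saving runs 15 March – 7 November; the standard-time date in Noros Zone, March 23, 2021, is inside that window, so Noros Zone is at UTC−10:00.
11:00 UTC − 10h = 01:00 Noros Zone.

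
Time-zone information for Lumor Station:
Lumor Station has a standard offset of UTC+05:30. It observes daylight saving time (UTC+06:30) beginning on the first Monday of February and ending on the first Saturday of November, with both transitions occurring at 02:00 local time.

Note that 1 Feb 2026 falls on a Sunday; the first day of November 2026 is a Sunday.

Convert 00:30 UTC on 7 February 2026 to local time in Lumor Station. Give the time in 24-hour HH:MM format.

07:00

1 February 2026 is a Sunday, so the first Monday is February 2.
1 November 2026 is a Sunday, so the first Saturday is November 7.
At the standard offset (UTC+05:30), 00:30 UTC + 5h30m = 06:00 Lumor Station standard time.
The standard-time date in Lumor Station, 7 February 2026, falls between 2 February and 7 November, so daylight saving is in effect and Lumor Station is at UTC+06:30.
00:30 UTC + 6h30m = 07:00 local.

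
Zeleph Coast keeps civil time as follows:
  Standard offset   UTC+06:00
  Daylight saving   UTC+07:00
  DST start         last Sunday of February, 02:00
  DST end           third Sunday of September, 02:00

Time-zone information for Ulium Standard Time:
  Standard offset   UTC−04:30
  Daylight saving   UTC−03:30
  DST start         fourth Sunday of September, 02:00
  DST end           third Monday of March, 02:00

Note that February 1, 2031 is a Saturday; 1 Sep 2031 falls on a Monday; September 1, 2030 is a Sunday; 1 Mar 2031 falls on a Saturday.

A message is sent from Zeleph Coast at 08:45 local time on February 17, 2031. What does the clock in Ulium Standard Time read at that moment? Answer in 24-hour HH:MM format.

23:15

1 February 2031 is a Saturday, so Sundays fall on 2, 9, 16, 23; the last is February 23.
1 September 2031 is a Monday, so the first Sunday is September 7 and the third is September 21.
February 17, 2031 is outside the daylight-saving period (23 February – 21 September), so Zeleph Coast is on standard time, UTC+06:00.
08:45 Zeleph Coast − 6h = 02:45 UTC.
1 September 2030 is a Sunday, so the first Sunday is September 1 and the fourth is September 22.
1 March 2031 is a Saturday, so the first Monday is March 3 and the third is March 17.
At the standard offset (UTC−04:30), 02:45 UTC − 4h30m = 22:15 Ulium Standard Time standard time (rolling into the previous day, 16 February 2031).
The standard-time date in Ulium Standard Time, February 16, 2031, lies within the daylight-saving period (22 September 2030 – 17 March 2031), so Ulium Standard Time is on daylight time, UTC−03:30.
02:45 UTC − 3h30m = 23:15 Ulium Standard Time (rolling into the previous day, 16 February 2031).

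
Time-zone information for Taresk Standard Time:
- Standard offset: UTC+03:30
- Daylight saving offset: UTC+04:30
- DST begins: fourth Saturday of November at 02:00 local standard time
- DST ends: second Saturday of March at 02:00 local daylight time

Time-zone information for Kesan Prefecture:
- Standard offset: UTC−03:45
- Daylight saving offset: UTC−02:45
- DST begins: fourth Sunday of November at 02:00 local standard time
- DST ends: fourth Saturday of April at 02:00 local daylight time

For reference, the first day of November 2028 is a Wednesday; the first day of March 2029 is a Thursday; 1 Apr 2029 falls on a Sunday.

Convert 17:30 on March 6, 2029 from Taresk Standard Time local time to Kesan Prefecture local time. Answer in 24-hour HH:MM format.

1 November 2028 is a Wednesday, so the first Saturday is November 4 and the fourth is November 25.
1 March 2029 is a Thursday, so the first Saturday is March 3 and the second is March 10.
March 6, 2029 falls between 25 November 2028 and 10 March 2029, so daylight saving is in effect and Taresk Standard Time is at UTC+04:30.
17:30 Taresk Standard Time − 4h30m = 13:00 UTC.
1 November 2028 is a Wednesday, so the first Sunday is November 5 and the fourth is November 26.
1 April 2029 is a Sunday, so the first Saturday is April 7 and the fourth is April 28.
At the standard offset (UTC−03:45), 13:00 UTC − 3h45m = 09:15 Kesan Prefecture standard time.
Daylight saving runs 26 November 2028 – 28 April 2029; the standard-time date in Kesan Prefecture, March 6, 2029, is inside that window, so Kesan Prefecture is at UTC−02:45.
13:00 UTC − 2h45m = 10:15 Kesan Prefecture.

10:15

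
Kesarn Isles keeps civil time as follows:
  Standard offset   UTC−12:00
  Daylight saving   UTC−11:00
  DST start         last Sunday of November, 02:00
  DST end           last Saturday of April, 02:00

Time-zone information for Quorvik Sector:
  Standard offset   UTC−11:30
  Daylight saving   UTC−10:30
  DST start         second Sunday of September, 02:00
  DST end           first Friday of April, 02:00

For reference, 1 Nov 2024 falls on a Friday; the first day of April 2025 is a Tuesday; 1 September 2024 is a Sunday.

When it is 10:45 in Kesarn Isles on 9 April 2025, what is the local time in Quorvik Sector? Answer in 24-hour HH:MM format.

10:15

1 November 2024 is a Friday, so Sundays fall on 3, 10, 17, 24; the last is November 24.
1 April 2025 is a Tuesday, so Saturdays fall on 5, 12, 19, 26; the last is April 26.
9 April 2025 falls between 24 November 2024 and 26 April 2025, so daylight saving is in effect and Kesarn Isles is at UTC−11:00.
10:45 Kesarn Isles + 11h = 21:45 UTC.
1 September 2024 is a Sunday, so the first Sunday is September 1 and the second is September 8.
1 April 2025 is a Tuesday, so the first Friday is April 4.
At the standard offset (UTC−11:30), 21:45 UTC − 11h30m = 10:15 Quorvik Sector standard time.
The standard-time date in Quorvik Sector, 9 April 2025, is outside the daylight-saving period (8 September 2024 – 4 April 2025), so Quorvik Sector is on standard time, UTC−11:30.
21:45 UTC − 11h30m = 10:15 Quorvik Sector.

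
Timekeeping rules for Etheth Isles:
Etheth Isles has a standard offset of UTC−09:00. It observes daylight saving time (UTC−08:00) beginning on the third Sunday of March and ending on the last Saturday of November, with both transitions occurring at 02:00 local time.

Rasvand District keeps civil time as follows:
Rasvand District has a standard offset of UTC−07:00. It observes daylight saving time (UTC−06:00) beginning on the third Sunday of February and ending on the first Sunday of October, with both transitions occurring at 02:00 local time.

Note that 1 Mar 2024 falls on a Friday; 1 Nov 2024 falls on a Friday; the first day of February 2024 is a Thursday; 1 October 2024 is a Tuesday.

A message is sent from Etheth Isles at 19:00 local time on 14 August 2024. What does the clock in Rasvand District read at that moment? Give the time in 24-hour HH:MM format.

1 March 2024 is a Friday, so the first Sunday is March 3 and the third is March 17.
1 November 2024 is a Friday, so Saturdays fall on 2, 9, 16, 23, 30; the last is November 30.
14 August 2024 falls between 17 March and 30 November, so daylight saving is in effect and Etheth Isles is at UTC−08:00.
19:00 Etheth Isles + 8h = 03:00 UTC (rolling into the next day, 15 August 2024).
1 February 2024 is a Thursday, so the first Sunday is February 4 and the third is February 18.
1 October 2024 is a Tuesday, so the first Sunday is October 6.
At the standard offset (UTC−07:00), 03:00 UTC − 7h = 20:00 Rasvand District standard time (rolling into the previous day, 14 August 2024).
Daylight saving runs 18 February – 6 October; the standard-time date in Rasvand District, 14 August 2024, is inside that window, so Rasvand District is at UTC−06:00.
03:00 UTC − 6h = 21:00 Rasvand District (rolling into the previous day, 14 August 2024).

21:00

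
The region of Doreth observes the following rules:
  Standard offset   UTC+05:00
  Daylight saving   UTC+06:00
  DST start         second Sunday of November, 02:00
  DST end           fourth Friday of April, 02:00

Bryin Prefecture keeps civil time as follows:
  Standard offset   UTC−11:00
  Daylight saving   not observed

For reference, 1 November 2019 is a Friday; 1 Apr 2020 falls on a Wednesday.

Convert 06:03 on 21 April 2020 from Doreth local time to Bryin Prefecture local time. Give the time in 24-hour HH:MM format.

1 November 2019 is a Friday, so the first Sunday is November 3 and the second is November 10.
1 April 2020 is a Wednesday, so the first Friday is April 3 and the fourth is April 24.
21 April 2020 falls between 10 November 2019 and 24 April 2020, so daylight saving is in effect and Doreth is at UTC+06:00.
06:03 Doreth − 6h = 00:03 UTC.
Bryin Prefecture stays on UTC−11:00 all year.
00:03 UTC − 11h = 13:03 Bryin Prefecture (rolling into the previous day, 20 April 2020).

13:03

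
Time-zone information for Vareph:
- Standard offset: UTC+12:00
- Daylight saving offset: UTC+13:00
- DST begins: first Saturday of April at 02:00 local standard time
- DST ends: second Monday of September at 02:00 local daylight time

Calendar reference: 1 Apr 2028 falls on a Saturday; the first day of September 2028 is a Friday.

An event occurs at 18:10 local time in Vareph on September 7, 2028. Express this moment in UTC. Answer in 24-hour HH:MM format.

1 April 2028 is a Saturday, so the first Saturday is April 1.
1 September 2028 is a Friday, so the first Monday is September 4 and the second is September 11.
Daylight saving runs 1 April – 11 September; September 7, 2028 is inside that window, so Vareph is at UTC+13:00.
18:10 local − 13h = 05:10 UTC.

05:10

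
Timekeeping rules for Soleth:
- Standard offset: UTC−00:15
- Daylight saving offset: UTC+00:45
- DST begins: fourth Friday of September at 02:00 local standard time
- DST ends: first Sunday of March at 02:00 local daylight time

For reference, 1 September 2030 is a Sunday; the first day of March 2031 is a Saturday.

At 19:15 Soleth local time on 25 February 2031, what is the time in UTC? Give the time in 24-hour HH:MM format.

1 September 2030 is a Sunday, so the first Friday is September 6 and the fourth is September 27.
1 March 2031 is a Saturday, so the first Sunday is March 2.
25 February 2031 falls between 27 September 2030 and 2 March 2031, so daylight saving is in effect and Soleth is at UTC+00:45.
19:15 local − 0h45m = 18:30 UTC.

18:30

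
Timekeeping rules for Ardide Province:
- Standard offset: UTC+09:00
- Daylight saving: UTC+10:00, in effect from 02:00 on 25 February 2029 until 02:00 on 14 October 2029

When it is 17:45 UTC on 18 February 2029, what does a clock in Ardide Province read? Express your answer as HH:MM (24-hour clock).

At the standard offset (UTC+09:00), 17:45 UTC + 9h = 02:45 Ardide Province standard time (rolling into the next day, 19 February 2029).
The standard-time date in Ardide Province, 19 February 2029, does not fall between 25 February and 14 October, so daylight saving is not in effect and Ardide Province is at UTC+09:00.
17:45 UTC + 9h = 02:45 local (rolling into the next day, 19 February 2029).

02:45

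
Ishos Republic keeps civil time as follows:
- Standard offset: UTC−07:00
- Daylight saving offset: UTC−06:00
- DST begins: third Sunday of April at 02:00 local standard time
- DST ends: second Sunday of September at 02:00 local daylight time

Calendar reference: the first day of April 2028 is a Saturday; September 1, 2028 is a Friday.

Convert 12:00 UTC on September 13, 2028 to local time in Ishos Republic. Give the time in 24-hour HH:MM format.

05:00

1 April 2028 is a Saturday, so the first Sunday is April 2 and the third is April 16.
1 September 2028 is a Friday, so the first Sunday is September 3 and the second is September 10.
At the standard offset (UTC−07:00), 12:00 UTC − 7h = 05:00 Ishos Republic standard time.
The standard-time date in Ishos Republic, September 13, 2028, is outside the daylight-saving period (16 April – 10 September), so Ishos Republic is on standard time, UTC−07:00.
12:00 UTC − 7h = 05:00 local.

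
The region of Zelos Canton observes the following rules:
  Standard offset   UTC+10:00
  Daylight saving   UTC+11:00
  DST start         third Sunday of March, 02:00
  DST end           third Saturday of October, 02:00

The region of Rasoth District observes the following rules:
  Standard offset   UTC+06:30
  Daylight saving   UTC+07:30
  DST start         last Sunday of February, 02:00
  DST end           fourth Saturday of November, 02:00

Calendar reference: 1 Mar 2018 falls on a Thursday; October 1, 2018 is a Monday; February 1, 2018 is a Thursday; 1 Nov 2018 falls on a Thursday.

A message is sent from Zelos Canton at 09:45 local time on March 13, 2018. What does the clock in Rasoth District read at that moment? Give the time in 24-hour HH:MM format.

1 March 2018 is a Thursday, so the first Sunday is March 4 and the third is March 18.
1 October 2018 is a Monday, so the first Saturday is October 6 and the third is October 20.
March 13, 2018 is outside the daylight-saving period (18 March – 20 October), so Zelos Canton is on standard time, UTC+10:00.
09:45 Zelos Canton − 10h = 23:45 UTC (rolling into the previous day, 12 March 2018).
1 February 2018 is a Thursday, so Sundays fall on 4, 11, 18, 25; the last is February 25.
1 November 2018 is a Thursday, so the first Saturday is November 3 and the fourth is November 24.
At the standard offset (UTC+06:30), 23:45 UTC + 6h30m = 06:15 Rasoth District standard time (rolling into the next day, 13 March 2018).
The standard-time date in Rasoth District, March 13, 2018, lies within the daylight-saving period (25 February – 24 November), so Rasoth District is on daylight time, UTC+07:30.
23:45 UTC + 7h30m = 07:15 Rasoth District (rolling into the next day, 13 March 2018).

07:15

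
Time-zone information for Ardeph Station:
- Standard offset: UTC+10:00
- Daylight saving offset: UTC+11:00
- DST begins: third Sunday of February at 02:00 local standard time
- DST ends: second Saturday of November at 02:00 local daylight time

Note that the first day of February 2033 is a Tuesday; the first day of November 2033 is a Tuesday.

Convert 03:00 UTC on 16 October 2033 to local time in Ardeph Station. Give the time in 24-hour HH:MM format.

1 February 2033 is a Tuesday, so the first Sunday is February 6 and the third is February 20.
1 November 2033 is a Tuesday, so the first Saturday is November 5 and the second is November 12.
At the standard offset (UTC+10:00), 03:00 UTC + 10h = 13:00 Ardeph Station standard time.
Daylight saving runs 20 February – 12 November; the standard-time date in Ardeph Station, 16 October 2033, is inside that window, so Ardeph Station is at UTC+11:00.
03:00 UTC + 11h = 14:00 local.

14:00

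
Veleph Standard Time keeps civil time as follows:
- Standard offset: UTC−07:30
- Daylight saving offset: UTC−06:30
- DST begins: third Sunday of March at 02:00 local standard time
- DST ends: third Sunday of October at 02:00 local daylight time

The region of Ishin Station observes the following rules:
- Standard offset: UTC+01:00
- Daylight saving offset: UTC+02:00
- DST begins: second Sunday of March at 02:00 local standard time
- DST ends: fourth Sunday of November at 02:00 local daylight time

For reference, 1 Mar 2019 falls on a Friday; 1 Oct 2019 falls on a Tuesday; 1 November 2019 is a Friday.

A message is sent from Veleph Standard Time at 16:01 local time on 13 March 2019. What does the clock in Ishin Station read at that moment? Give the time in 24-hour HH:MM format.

01:31

1 March 2019 is a Friday, so the first Sunday is March 3 and the third is March 17.
1 October 2019 is a Tuesday, so the first Sunday is October 6 and the third is October 20.
13 March 2019 is outside the daylight-saving period (17 March – 20 October), so Veleph Standard Time is on standard time, UTC−07:30.
16:01 Veleph Standard Time + 7h30m = 23:31 UTC.
1 March 2019 is a Friday, so the first Sunday is March 3 and the second is March 10.
1 November 2019 is a Friday, so the first Sunday is November 3 and the fourth is November 24.
At the standard offset (UTC+01:00), 23:31 UTC + 1h = 00:31 Ishin Station standard time (rolling into the next day, 14 March 2019).
Daylight saving runs 10 March – 24 November; the standard-time date in Ishin Station, 14 March 2019, is inside that window, so Ishin Station is at UTC+02:00.
23:31 UTC + 2h = 01:31 Ishin Station (rolling into the next day, 14 March 2019).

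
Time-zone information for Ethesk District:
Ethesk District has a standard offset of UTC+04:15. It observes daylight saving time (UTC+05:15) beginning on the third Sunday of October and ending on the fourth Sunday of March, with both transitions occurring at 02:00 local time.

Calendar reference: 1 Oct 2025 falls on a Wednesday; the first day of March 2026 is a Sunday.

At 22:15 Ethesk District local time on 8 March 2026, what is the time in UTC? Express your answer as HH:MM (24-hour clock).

17:00

1 October 2025 is a Wednesday, so the first Sunday is October 5 and the third is October 19.
1 March 2026 is a Sunday, so the first Sunday is March 1 and the fourth is March 22.
Daylight saving runs 19 October 2025 – 22 March 2026; 8 March 2026 is inside that window, so Ethesk District is at UTC+05:15.
22:15 local − 5h15m = 17:00 UTC.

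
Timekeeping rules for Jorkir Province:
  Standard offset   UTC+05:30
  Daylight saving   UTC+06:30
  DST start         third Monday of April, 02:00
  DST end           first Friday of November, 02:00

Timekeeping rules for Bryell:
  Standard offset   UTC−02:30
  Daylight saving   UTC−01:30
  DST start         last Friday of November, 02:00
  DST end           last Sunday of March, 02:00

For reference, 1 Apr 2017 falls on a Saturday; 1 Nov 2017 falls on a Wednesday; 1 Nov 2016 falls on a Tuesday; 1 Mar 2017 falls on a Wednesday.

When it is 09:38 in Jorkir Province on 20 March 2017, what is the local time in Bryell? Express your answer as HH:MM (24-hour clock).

02:38

1 April 2017 is a Saturday, so the first Monday is April 3 and the third is April 17.
1 November 2017 is a Wednesday, so the first Friday is November 3.
Daylight saving runs 17 April – 3 November; 20 March 2017 is outside that window, so Jorkir Province is on standard time at UTC+05:30.
09:38 Jorkir Province − 5h30m = 04:08 UTC.
1 November 2016 is a Tuesday, so Fridays fall on 4, 11, 18, 25; the last is November 25.
1 March 2017 is a Wednesday, so Sundays fall on 5, 12, 19, 26; the last is March 26.
At the standard offset (UTC−02:30), 04:08 UTC − 2h30m = 01:38 Bryell standard time.
The standard-time date in Bryell, 20 March 2017, lies within the daylight-saving period (25 November 2016 – 26 March 2017), so Bryell is on daylight time, UTC−01:30.
04:08 UTC − 1h30m = 02:38 Bryell.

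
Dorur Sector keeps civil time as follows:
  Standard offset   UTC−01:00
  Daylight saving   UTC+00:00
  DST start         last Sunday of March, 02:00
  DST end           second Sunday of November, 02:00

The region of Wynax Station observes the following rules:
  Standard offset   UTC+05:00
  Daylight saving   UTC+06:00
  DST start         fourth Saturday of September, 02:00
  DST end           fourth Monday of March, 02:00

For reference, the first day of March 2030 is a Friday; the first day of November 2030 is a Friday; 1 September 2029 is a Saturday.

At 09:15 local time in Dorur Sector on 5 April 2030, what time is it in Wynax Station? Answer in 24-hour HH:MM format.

14:15

1 March 2030 is a Friday, so Sundays fall on 3, 10, 17, 24, 31; the last is March 31.
1 November 2030 is a Friday, so the first Sunday is November 3 and the second is November 10.
5 April 2030 lies within the daylight-saving period (31 March – 10 November), so Dorur Sector is on daylight time, UTC+00:00.
09:15 Dorur Sector − 0h = 09:15 UTC.
1 September 2029 is a Saturday, so the first Saturday is September 1 and the fourth is September 22.
1 March 2030 is a Friday, so the first Monday is March 4 and the fourth is March 25.
At the standard offset (UTC+05:00), 09:15 UTC + 5h = 14:15 Wynax Station standard time.
Daylight saving runs 22 September 2029 – 25 March 2030; the standard-time date in Wynax Station, 5 April 2030, is outside that window, so Wynax Station is on standard time at UTC+05:00.
09:15 UTC + 5h = 14:15 Wynax Station.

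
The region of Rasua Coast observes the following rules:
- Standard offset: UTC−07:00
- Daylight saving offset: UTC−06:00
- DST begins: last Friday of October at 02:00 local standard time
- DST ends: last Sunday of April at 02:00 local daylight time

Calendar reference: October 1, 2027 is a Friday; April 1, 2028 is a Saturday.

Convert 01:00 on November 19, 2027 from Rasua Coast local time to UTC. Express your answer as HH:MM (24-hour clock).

07:00

1 October 2027 is a Friday, so Fridays fall on 1, 8, 15, 22, 29; the last is October 29.
1 April 2028 is a Saturday, so Sundays fall on 2, 9, 16, 23, 30; the last is April 30.
November 19, 2027 lies within the daylight-saving period (29 October 2027 – 30 April 2028), so Rasua Coast is on daylight time, UTC−06:00.
01:00 local + 6h = 07:00 UTC.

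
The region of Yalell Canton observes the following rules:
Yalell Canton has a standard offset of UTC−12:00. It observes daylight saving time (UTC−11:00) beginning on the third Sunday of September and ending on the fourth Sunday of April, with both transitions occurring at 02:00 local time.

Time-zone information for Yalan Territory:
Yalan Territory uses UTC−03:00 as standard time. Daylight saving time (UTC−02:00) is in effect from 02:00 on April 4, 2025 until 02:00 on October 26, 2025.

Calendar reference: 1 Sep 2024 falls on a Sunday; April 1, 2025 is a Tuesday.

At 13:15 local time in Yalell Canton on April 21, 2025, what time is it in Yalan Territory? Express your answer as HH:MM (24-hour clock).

1 September 2024 is a Sunday, so the first Sunday is September 1 and the third is September 15.
1 April 2025 is a Tuesday, so the first Sunday is April 6 and the fourth is April 27.
Daylight saving runs 15 September 2024 – 27 April 2025; April 21, 2025 is inside that window, so Yalell Canton is at UTC−11:00.
13:15 Yalell Canton + 11h = 00:15 UTC (rolling into the next day, 22 April 2025).
At the standard offset (UTC−03:00), 00:15 UTC − 3h = 21:15 Yalan Territory standard time (rolling into the previous day, 21 April 2025).
The standard-time date in Yalan Territory, April 21, 2025, falls between 4 April and 26 October, so daylight saving is in effect and Yalan Territory is at UTC−02:00.
00:15 UTC − 2h = 22:15 Yalan Territory (rolling into the previous day, 21 April 2025).

22:15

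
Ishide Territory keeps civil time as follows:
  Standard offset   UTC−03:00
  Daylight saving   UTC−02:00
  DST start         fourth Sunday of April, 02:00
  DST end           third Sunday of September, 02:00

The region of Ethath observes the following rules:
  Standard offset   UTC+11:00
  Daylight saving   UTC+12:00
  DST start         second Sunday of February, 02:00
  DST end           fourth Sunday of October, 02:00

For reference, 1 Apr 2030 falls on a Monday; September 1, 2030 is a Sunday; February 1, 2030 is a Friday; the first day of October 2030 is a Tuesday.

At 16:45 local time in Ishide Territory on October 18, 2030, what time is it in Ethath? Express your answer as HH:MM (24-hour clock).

1 April 2030 is a Monday, so the first Sunday is April 7 and the fourth is April 28.
1 September 2030 is a Sunday, so the first Sunday is September 1 and the third is September 15.
October 18, 2030 does not fall between 28 April and 15 September, so daylight saving is not in effect and Ishide Territory is at UTC−03:00.
16:45 Ishide Territory + 3h = 19:45 UTC.
1 February 2030 is a Friday, so the first Sunday is February 3 and the second is February 10.
1 October 2030 is a Tuesday, so the first Sunday is October 6 and the fourth is October 27.
At the standard offset (UTC+11:00), 19:45 UTC + 11h = 06:45 Ethath standard time (rolling into the next day, 19 October 2030).
The standard-time date in Ethath, October 19, 2030, falls between 10 February and 27 October, so daylight saving is in effect and Ethath is at UTC+12:00.
19:45 UTC + 12h = 07:45 Ethath (rolling into the next day, 19 October 2030).

07:45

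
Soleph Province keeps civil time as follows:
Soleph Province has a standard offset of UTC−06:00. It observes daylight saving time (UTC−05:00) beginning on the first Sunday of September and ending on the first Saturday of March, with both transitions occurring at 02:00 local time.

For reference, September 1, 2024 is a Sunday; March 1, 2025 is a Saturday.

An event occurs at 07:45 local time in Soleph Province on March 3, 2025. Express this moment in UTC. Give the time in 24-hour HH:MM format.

13:45

1 September 2024 is a Sunday, so the first Sunday is September 1.
1 March 2025 is a Saturday, so the first Saturday is March 1.
March 3, 2025 does not fall between 1 September 2024 and 1 March 2025, so daylight saving is not in effect and Soleph Province is at UTC−06:00.
07:45 local + 6h = 13:45 UTC.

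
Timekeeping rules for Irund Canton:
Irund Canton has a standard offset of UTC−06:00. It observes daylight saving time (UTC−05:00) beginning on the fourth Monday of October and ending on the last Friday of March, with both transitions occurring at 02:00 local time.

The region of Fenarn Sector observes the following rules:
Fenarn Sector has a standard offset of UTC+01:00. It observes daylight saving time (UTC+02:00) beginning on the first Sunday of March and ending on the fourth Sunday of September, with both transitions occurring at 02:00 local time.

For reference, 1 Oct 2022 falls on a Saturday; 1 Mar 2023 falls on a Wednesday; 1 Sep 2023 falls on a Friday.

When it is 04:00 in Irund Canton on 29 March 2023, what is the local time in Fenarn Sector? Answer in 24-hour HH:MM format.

1 October 2022 is a Saturday, so the first Monday is October 3 and the fourth is October 24.
1 March 2023 is a Wednesday, so Fridays fall on 3, 10, 17, 24, 31; the last is March 31.
29 March 2023 falls between 24 October 2022 and 31 March 2023, so daylight saving is in effect and Irund Canton is at UTC−05:00.
04:00 Irund Canton + 5h = 09:00 UTC.
1 March 2023 is a Wednesday, so the first Sunday is March 5.
1 September 2023 is a Friday, so the first Sunday is September 3 and the fourth is September 24.
At the standard offset (UTC+01:00), 09:00 UTC + 1h = 10:00 Fenarn Sector standard time.
Daylight saving runs 5 March – 24 September; the standard-time date in Fenarn Sector, 29 March 2023, is inside that window, so Fenarn Sector is at UTC+02:00.
09:00 UTC + 2h = 11:00 Fenarn Sector.

11:00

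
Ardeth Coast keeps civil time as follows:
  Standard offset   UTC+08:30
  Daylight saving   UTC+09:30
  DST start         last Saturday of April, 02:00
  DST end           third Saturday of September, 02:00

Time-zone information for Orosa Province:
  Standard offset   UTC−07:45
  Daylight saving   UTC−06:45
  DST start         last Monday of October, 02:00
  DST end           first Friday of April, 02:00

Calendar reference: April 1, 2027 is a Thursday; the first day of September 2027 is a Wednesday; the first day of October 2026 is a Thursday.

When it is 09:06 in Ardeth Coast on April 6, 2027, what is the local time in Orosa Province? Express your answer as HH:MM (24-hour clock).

16:51

1 April 2027 is a Thursday, so Saturdays fall on 3, 10, 17, 24; the last is April 24.
1 September 2027 is a Wednesday, so the first Saturday is September 4 and the third is September 18.
Daylight saving runs 24 April – 18 September; April 6, 2027 is outside that window, so Ardeth Coast is on standard time at UTC+08:30.
09:06 Ardeth Coast − 8h30m = 00:36 UTC.
1 October 2026 is a Thursday, so Mondays fall on 5, 12, 19, 26; the last is October 26.
1 April 2027 is a Thursday, so the first Friday is April 2.
At the standard offset (UTC−07:45), 00:36 UTC − 7h45m = 16:51 Orosa Province standard time (rolling into the previous day, 5 April 2027).
The standard-time date in Orosa Province, April 5, 2027, does not fall between 26 October 2026 and 2 April 2027, so daylight saving is not in effect and Orosa Province is at UTC−07:45.
00:36 UTC − 7h45m = 16:51 Orosa Province (rolling into the previous day, 5 April 2027).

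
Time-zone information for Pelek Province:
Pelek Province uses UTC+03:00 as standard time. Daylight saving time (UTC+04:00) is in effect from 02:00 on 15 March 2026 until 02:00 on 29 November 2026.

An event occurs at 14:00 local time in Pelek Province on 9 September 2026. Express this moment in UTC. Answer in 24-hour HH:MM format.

10:00

Daylight saving runs 15 March – 29 November; 9 September 2026 is inside that window, so Pelek Province is at UTC+04:00.
14:00 local − 4h = 10:00 UTC.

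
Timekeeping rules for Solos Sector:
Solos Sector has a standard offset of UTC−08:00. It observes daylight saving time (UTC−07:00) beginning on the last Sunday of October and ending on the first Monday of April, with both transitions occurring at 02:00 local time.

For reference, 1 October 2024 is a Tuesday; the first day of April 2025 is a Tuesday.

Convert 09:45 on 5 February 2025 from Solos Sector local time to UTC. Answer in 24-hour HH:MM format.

16:45

1 October 2024 is a Tuesday, so Sundays fall on 6, 13, 20, 27; the last is October 27.
1 April 2025 is a Tuesday, so the first Monday is April 7.
5 February 2025 falls between 27 October 2024 and 7 April 2025, so daylight saving is in effect and Solos Sector is at UTC−07:00.
09:45 local + 7h = 16:45 UTC.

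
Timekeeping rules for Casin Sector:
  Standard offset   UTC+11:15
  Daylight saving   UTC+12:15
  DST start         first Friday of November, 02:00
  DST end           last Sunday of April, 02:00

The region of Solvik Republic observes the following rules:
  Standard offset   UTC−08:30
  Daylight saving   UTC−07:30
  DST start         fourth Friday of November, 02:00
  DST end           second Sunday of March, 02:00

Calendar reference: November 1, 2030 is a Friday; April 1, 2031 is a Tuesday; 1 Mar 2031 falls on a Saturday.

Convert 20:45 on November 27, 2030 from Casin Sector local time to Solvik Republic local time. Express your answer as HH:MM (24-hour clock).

1 November 2030 is a Friday, so the first Friday is November 1.
1 April 2031 is a Tuesday, so Sundays fall on 6, 13, 20, 27; the last is April 27.
November 27, 2030 falls between 1 November 2030 and 27 April 2031, so daylight saving is in effect and Casin Sector is at UTC+12:15.
20:45 Casin Sector − 12h15m = 08:30 UTC.
1 November 2030 is a Friday, so the first Friday is November 1 and the fourth is November 22.
1 March 2031 is a Saturday, so the first Sunday is March 2 and the second is March 9.
At the standard offset (UTC−08:30), 08:30 UTC − 8h30m = 00:00 Solvik Republic standard time.
The standard-time date in Solvik Republic, November 27, 2030, lies within the daylight-saving period (22 November 2030 – 9 March 2031), so Solvik Republic is on daylight time, UTC−07:30.
08:30 UTC − 7h30m = 01:00 Solvik Republic.

01:00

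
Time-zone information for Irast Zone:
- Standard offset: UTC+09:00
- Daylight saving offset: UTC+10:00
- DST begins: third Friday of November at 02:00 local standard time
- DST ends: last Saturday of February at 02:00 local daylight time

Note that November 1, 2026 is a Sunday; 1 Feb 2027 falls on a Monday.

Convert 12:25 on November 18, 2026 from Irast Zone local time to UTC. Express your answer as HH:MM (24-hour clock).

1 November 2026 is a Sunday, so the first Friday is November 6 and the third is November 20.
1 February 2027 is a Monday, so Saturdays fall on 6, 13, 20, 27; the last is February 27.
November 18, 2026 is outside the daylight-saving period (20 November 2026 – 27 February 2027), so Irast Zone is on standard time, UTC+09:00.
12:25 local − 9h = 03:25 UTC.

03:25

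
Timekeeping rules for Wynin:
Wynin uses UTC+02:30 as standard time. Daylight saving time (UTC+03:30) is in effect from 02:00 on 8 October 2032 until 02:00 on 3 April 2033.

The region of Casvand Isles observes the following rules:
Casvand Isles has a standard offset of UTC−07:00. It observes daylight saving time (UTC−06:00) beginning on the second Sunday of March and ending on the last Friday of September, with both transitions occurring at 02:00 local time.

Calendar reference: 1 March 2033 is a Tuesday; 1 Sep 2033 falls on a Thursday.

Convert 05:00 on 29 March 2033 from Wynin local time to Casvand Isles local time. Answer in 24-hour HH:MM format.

19:30

29 March 2033 falls between 8 October 2032 and 3 April 2033, so daylight saving is in effect and Wynin is at UTC+03:30.
05:00 Wynin − 3h30m = 01:30 UTC.
1 March 2033 is a Tuesday, so the first Sunday is March 6 and the second is March 13.
1 September 2033 is a Thursday, so Fridays fall on 2, 9, 16, 23, 30; the last is September 30.
At the standard offset (UTC−07:00), 01:30 UTC − 7h = 18:30 Casvand Isles standard time (rolling into the previous day, 28 March 2033).
The standard-time date in Casvand Isles, 28 March 2033, lies within the daylight-saving period (13 March – 30 September), so Casvand Isles is on daylight time, UTC−06:00.
01:30 UTC − 6h = 19:30 Casvand Isles (rolling into the previous day, 28 March 2033).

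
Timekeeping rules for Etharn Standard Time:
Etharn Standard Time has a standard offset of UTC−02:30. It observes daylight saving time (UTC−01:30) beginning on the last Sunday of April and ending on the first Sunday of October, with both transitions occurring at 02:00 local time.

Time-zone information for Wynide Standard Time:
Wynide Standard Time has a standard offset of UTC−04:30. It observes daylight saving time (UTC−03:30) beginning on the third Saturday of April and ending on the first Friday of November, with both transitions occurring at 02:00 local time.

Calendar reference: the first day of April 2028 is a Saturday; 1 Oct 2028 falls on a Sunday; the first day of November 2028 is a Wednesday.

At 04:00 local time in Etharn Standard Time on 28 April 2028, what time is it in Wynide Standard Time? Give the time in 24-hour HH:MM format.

03:00

1 April 2028 is a Saturday, so Sundays fall on 2, 9, 16, 23, 30; the last is April 30.
1 October 2028 is a Sunday, so the first Sunday is October 1.
28 April 2028 does not fall between 30 April and 1 October, so daylight saving is not in effect and Etharn Standard Time is at UTC−02:30.
04:00 Etharn Standard Time + 2h30m = 06:30 UTC.
1 April 2028 is a Saturday, so the first Saturday is April 1 and the third is April 15.
1 November 2028 is a Wednesday, so the first Friday is November 3.
At the standard offset (UTC−04:30), 06:30 UTC − 4h30m = 02:00 Wynide Standard Time standard time.
The standard-time date in Wynide Standard Time, 28 April 2028, falls between 15 April and 3 November, so daylight saving is in effect and Wynide Standard Time is at UTC−03:30.
06:30 UTC − 3h30m = 03:00 Wynide Standard Time.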